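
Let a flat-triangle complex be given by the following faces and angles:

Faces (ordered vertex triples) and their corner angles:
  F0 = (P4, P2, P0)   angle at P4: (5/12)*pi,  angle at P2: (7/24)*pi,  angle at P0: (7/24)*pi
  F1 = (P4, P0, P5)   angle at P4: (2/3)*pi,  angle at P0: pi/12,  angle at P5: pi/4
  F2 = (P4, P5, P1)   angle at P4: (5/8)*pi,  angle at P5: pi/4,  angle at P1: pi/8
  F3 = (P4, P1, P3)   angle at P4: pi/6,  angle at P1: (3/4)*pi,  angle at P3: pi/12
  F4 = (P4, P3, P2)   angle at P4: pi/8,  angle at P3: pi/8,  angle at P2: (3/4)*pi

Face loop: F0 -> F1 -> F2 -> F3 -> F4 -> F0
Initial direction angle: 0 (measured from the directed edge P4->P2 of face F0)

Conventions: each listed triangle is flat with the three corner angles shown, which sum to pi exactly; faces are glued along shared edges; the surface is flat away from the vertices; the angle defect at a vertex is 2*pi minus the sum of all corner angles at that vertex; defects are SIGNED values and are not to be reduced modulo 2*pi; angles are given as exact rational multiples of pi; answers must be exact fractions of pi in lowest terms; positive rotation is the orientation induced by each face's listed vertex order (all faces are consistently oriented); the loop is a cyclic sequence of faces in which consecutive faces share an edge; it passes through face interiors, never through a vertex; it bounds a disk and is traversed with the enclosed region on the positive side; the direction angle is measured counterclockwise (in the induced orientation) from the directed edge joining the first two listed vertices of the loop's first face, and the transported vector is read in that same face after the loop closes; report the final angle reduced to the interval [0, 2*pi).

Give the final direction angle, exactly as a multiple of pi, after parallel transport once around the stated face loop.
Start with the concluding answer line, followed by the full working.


Answer: final direction angle = 0

enclosed vertex P4: corner angles sum to 2*pi, defect = 2*pi - 2*pi = 0
the rotation equals the total enclosed defect, so the final angle is initial + defects (mod 2*pi)
final angle = 0 + 0 = 0 (mod 2*pi)


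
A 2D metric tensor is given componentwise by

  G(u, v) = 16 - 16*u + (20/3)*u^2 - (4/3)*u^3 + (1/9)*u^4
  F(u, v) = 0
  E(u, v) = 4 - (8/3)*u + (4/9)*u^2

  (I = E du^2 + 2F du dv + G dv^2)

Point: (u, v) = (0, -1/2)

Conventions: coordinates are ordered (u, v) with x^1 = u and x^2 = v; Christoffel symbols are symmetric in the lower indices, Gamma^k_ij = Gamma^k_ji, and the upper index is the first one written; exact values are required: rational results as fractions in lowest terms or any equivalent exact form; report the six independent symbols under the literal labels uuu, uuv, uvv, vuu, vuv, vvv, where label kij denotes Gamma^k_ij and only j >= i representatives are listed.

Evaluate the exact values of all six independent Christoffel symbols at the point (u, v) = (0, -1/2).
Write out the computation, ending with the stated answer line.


E = 4, F = 0, G = 16 at the point
E_u = -8/3, E_v = 0, F_u = 0, F_v = 0, G_u = -16, G_v = 0
EG - F^2 = 64;  g^inv = (1/64) * [[16, 0], [0, 4]]
first-kind symbols [ij,l] = (1/2)(d_i g_jl + d_j g_il - d_l g_ij): [uu,u] = E_u/2 = -4/3, [uu,v] = F_u - E_v/2 = 0, [uv,u] = E_v/2 = 0, [uv,v] = G_u/2 = -8, [vv,u] = F_v - G_u/2 = 8, [vv,v] = G_v/2 = 0
Gamma^u_ij = (G*[ij,u] - F*[ij,v])/(EG - F^2), Gamma^v_ij = (E*[ij,v] - F*[ij,u])/(EG - F^2)

Answer: Gamma_uuu = -1/3, Gamma_uuv = 0, Gamma_uvv = 2, Gamma_vuu = 0, Gamma_vuv = -1/2, Gamma_vvv = 0


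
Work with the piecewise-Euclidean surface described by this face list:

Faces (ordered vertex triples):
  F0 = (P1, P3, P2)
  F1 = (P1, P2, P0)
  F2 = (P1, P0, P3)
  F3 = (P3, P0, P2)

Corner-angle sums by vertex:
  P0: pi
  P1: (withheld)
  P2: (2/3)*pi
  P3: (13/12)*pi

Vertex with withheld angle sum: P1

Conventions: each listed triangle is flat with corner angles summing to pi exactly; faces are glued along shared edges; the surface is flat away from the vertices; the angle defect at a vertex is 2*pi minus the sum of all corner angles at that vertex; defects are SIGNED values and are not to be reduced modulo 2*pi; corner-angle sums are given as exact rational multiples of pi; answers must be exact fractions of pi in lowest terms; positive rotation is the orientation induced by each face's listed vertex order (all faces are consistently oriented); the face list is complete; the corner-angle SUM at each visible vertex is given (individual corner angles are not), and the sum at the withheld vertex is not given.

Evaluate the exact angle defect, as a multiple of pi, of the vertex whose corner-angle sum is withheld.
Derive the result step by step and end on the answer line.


V = 4, E = 6, F = 4; chi = V - E + F = 2
Gauss-Bonnet: total defect = 2*pi*chi = 4*pi; visible defects sum to (13/4)*pi

Answer: defect(P1) = (3/4)*pi


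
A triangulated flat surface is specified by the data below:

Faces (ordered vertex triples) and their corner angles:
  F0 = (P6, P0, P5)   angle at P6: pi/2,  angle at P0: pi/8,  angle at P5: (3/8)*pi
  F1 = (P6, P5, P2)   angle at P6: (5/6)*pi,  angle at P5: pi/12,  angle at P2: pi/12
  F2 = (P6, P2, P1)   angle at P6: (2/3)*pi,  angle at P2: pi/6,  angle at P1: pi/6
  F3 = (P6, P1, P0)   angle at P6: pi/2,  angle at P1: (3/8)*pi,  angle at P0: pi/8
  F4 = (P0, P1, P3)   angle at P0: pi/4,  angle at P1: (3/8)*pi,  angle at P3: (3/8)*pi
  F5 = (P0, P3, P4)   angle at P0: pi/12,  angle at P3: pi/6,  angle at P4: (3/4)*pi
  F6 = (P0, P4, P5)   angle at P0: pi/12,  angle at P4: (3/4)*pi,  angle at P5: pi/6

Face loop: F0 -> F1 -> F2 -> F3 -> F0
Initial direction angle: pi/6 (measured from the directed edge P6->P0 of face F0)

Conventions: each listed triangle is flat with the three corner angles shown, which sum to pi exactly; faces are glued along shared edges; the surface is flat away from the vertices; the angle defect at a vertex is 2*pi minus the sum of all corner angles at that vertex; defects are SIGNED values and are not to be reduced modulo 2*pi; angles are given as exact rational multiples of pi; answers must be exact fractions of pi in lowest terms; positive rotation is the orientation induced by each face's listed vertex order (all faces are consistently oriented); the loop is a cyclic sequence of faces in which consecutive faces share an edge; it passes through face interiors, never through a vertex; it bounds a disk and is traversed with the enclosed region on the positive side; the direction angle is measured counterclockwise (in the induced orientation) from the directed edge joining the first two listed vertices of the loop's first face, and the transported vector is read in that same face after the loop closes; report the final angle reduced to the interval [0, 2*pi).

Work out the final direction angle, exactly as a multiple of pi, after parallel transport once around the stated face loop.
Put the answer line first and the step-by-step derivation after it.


Answer: final direction angle = (5/3)*pi

enclosed vertex P6: corner angles sum to (5/2)*pi, defect = 2*pi - (5/2)*pi = -pi/2
the final direction is the initial angle plus the enclosed defects, taken mod 2*pi in the induced orientation
final angle = pi/6 - pi/2 = (5/3)*pi (mod 2*pi)


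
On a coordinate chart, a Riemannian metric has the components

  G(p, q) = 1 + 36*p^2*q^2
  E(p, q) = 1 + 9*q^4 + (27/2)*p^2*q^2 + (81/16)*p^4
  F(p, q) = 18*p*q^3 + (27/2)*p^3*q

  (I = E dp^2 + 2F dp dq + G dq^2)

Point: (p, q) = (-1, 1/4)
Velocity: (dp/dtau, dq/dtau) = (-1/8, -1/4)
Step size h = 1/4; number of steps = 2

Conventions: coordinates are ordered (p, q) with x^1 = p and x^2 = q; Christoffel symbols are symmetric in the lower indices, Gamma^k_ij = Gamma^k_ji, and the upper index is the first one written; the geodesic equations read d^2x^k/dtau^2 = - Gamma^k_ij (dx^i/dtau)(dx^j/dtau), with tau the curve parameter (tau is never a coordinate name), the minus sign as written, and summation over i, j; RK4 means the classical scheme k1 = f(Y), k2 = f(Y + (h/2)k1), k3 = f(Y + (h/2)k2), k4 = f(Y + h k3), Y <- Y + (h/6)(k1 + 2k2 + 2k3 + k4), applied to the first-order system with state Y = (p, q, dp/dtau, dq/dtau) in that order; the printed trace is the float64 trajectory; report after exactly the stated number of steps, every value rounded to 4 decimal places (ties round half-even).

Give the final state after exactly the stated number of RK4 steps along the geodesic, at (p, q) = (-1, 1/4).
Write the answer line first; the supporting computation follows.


Answer: p = -1.0484, q = 0.1179, dp/dtau = -0.0637, dq/dtau = -0.2774

f(Y) = (dp/dtau, dq/dtau, -Gamma^p_ij Y'^i Y'^j, -Gamma^q_ij Y'^i Y'^j) with the Gammas evaluated at the stage position; h = 0.250000; intermediate values shown to 6 dp
step 0: p = -1.0000, q = 0.2500, dp/dtau = -0.1250, dq/dtau = -0.2500
step 1:
  k1: at (p, q) = (-1.000000, 0.250000), (dp/dtau, dq/dtau) = (-0.125000, -0.250000); Gamma_ppp = -1.193370, Gamma_ppq = 0.397790, Gamma_pqq = -1.591160, Gamma_qpp = 0.734382, Gamma_qpq = -0.244794, Gamma_qqq = 0.979176; k1 = (-0.125000, -0.250000, 0.093232, -0.057374)
  k2: at (p, q) = (-1.015625, 0.218750), (dp/dtau, dq/dtau) = (-0.113346, -0.257172); Gamma_ppp = -1.272636, Gamma_ppq = 0.365475, Gamma_pqq = -1.696847, Gamma_qpp = 0.688371, Gamma_qpq = -0.197686, Gamma_qqq = 0.917828; k2 = (-0.113346, -0.257172, 0.107268, -0.058022)
  k3: at (p, q) = (-1.014168, 0.217854), (dp/dtau, dq/dtau) = (-0.111591, -0.257253); Gamma_ppp = -1.275146, Gamma_ppq = 0.365219, Gamma_pqq = -1.700194, Gamma_qpp = 0.688102, Gamma_qpq = -0.197082, Gamma_qqq = 0.917470; k3 = (-0.111591, -0.257253, 0.107427, -0.057971)
  k4: at (p, q) = (-1.027898, 0.185687), (dp/dtau, dq/dtau) = (-0.098143, -0.264493); Gamma_ppp = -1.355467, Gamma_ppq = 0.326482, Gamma_pqq = -1.807289, Gamma_qpp = 0.625737, Gamma_qpq = -0.150717, Gamma_qqq = 0.834315; k4 = (-0.098143, -0.264493, 0.122538, -0.056568)
  Y <- Y + (h/6)(k1 + 2k2 + 2k3 + k4): p = -1.0280, q = 0.1857, dp/dtau = -0.0981, dq/dtau = -0.2644
step 2:
  k1: at (p, q) = (-1.028042, 0.185694), (dp/dtau, dq/dtau) = (-0.098118, -0.264414); Gamma_ppp = -1.355414, Gamma_ppq = 0.326436, Gamma_pqq = -1.807218, Gamma_qpp = 0.625654, Gamma_qpq = -0.150682, Gamma_qqq = 0.834205; k1 = (-0.098118, -0.264414, 0.122462, -0.056528)
  k2: at (p, q) = (-1.040307, 0.152642), (dp/dtau, dq/dtau) = (-0.082811, -0.271480); Gamma_ppp = -1.433131, Gamma_ppq = 0.280374, Gamma_pqq = -1.910842, Gamma_qpp = 0.545101, Gamma_qpq = -0.106642, Gamma_qqq = 0.726802; k2 = (-0.082811, -0.271480, 0.138053, -0.052509)
  k3: at (p, q) = (-1.038394, 0.151759), (dp/dtau, dq/dtau) = (-0.080862, -0.270977); Gamma_ppp = -1.435901, Gamma_ppq = 0.279805, Gamma_pqq = -1.914535, Gamma_qpp = 0.544115, Gamma_qpq = -0.106028, Gamma_qqq = 0.725487; k3 = (-0.080862, -0.270977, 0.137709, -0.052183)
  k4: at (p, q) = (-1.048258, 0.117950), (dp/dtau, dq/dtau) = (-0.063691, -0.277459); Gamma_ppp = -1.506701, Gamma_ppq = 0.226045, Gamma_pqq = -2.008935, Gamma_qpp = 0.444585, Gamma_qpq = -0.066700, Gamma_qqq = 0.592780; k4 = (-0.063691, -0.277459, 0.152778, -0.045080)
  Y <- Y + (h/6)(k1 + 2k2 + 2k3 + k4): p = -1.0484, q = 0.1179, dp/dtau = -0.0637, dq/dtau = -0.2774


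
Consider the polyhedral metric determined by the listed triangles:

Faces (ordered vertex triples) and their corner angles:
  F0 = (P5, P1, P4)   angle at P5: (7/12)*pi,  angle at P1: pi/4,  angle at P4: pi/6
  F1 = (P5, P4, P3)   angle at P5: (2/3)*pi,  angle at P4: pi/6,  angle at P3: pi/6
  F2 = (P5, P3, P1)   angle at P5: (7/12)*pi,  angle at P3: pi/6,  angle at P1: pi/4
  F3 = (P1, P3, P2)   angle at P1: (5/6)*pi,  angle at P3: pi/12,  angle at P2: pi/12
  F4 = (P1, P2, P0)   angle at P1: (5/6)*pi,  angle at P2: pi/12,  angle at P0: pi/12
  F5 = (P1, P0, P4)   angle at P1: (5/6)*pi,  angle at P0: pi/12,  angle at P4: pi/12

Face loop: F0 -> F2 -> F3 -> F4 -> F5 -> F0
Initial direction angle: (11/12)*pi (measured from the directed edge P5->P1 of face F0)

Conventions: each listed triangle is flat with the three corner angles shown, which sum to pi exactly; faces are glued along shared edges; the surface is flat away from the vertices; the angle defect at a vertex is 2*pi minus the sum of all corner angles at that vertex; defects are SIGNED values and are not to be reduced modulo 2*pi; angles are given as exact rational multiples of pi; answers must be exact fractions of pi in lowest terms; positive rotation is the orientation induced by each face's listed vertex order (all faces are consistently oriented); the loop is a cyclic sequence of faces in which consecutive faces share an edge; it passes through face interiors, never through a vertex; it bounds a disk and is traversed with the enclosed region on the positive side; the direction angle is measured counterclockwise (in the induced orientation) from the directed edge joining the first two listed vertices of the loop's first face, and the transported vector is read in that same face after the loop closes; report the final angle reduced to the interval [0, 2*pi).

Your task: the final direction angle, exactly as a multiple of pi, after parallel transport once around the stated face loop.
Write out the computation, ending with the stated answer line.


enclosed vertex P1: corner angles sum to 3*pi, defect = 2*pi - 3*pi = -pi
holonomy = initial angle + sum of enclosed defects (mod 2*pi), positive in the induced orientation
final angle = (11/12)*pi - pi = (23/12)*pi (mod 2*pi)

Answer: final direction angle = (23/12)*pi


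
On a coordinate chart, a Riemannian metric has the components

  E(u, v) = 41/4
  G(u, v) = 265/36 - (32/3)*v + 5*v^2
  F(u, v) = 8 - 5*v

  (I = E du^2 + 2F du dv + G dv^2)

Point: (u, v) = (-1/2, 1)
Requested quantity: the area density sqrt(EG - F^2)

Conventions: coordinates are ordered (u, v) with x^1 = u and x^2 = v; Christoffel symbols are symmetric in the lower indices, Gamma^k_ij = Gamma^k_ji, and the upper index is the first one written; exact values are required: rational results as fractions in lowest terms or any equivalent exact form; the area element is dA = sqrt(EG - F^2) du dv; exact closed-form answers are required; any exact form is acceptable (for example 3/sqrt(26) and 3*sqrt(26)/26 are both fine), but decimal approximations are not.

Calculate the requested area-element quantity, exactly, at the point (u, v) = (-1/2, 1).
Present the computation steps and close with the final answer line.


E = 41/4, F = 3, G = 61/36; EG - F^2 = 1205/144

Answer: sqrt(EG - F^2) = sqrt(1205)/12


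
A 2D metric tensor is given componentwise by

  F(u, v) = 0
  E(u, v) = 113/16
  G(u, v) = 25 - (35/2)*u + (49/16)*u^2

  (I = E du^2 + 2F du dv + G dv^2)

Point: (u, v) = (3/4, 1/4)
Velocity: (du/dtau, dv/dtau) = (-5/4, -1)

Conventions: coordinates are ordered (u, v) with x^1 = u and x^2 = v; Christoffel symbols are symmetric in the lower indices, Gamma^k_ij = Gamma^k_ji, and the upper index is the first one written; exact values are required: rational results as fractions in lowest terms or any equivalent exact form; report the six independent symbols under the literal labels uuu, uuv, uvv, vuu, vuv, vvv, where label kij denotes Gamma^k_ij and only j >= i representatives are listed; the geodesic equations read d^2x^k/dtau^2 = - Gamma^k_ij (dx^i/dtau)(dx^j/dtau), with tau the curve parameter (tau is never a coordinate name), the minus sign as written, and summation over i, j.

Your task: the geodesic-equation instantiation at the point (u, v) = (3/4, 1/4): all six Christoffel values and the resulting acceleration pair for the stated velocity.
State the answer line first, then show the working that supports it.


Answer: Gamma_uuu = 0, Gamma_uuv = 0, Gamma_uvv = 413/452, Gamma_vuu = 0, Gamma_vuv = -28/59, Gamma_vvv = 0; accelerations (d^2u/dtau^2, d^2v/dtau^2) = (-413/452, 70/59)

E = 113/16, F = 0, G = 3481/256 at the point
E_u = 0, E_v = 0, F_u = 0, F_v = 0, G_u = -413/32, G_v = 0
EG - F^2 = 393353/4096;  g^inv = (4096/393353) * [[3481/256, 0], [0, 113/16]]
first-kind symbols [ij,l] = (1/2)(d_i g_jl + d_j g_il - d_l g_ij): [uu,u] = E_u/2 = 0, [uu,v] = F_u - E_v/2 = 0, [uv,u] = E_v/2 = 0, [uv,v] = G_u/2 = -413/64, [vv,u] = F_v - G_u/2 = 413/64, [vv,v] = G_v/2 = 0
Gamma^u_ij = (G*[ij,u] - F*[ij,v])/(EG - F^2), Gamma^v_ij = (E*[ij,v] - F*[ij,u])/(EG - F^2)
Gamma_uuu = 0, Gamma_uuv = 0, Gamma_uvv = 413/452, Gamma_vuu = 0, Gamma_vuv = -28/59, Gamma_vvv = 0
d^2u/dtau^2 = -(Gamma_uuu*(-5/4)^2 + 2*Gamma_uuv*(-5/4)*(-1) + Gamma_uvv*(-1)^2) = -413/452
d^2v/dtau^2 = -(Gamma_vuu*(-5/4)^2 + 2*Gamma_vuv*(-5/4)*(-1) + Gamma_vvv*(-1)^2) = 70/59


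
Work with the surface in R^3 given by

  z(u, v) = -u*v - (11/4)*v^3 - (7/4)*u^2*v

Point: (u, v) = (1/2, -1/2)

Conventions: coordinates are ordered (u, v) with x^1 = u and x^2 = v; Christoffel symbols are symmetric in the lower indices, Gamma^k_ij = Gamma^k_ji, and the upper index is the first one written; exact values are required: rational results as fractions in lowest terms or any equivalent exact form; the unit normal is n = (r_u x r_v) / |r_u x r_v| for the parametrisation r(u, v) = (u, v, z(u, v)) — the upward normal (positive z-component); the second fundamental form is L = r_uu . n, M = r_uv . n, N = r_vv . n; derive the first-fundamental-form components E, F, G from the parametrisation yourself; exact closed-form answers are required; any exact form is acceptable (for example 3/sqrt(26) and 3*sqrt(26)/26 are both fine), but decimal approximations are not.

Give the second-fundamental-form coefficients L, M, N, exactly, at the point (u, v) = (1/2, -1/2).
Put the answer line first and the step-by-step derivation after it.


Answer: L = 14*sqrt(761)/761, M = -22*sqrt(761)/761, N = 66*sqrt(761)/761

z_u = 11/8, z_v = -3, z_uu = 7/4, z_uv = -11/4, z_vv = 33/4
E = 185/64, F = -33/8, G = 10; answer radicand W^2 = 761/64
unnormalised second-form numerators: l = 7/4, m = -11/4, n = 33/4; L = l/sqrt(761/64), and similarly M = m/sqrt(W^2), N = n/sqrt(W^2)


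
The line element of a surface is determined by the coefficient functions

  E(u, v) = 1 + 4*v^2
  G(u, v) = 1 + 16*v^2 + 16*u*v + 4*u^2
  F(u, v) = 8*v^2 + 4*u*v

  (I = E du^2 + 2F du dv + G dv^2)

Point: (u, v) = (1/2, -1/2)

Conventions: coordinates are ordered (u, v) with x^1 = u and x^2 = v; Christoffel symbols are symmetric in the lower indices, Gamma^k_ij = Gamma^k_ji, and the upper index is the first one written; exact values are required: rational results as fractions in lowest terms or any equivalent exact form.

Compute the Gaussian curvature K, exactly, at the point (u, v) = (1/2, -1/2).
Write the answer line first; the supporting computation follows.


Answer: K = -4/9

E = 2, F = 1, G = 2, EG - F^2 = 3 at the point
E_u = 0, E_v = -4, F_u = -2, F_v = -6, G_u = -4, G_v = -8
E_vv = 8, F_uv = 4, G_uu = 8
Compute both Brioschi determinants and normalise by (EG - F^2)^2.
M1 = [[-E_vv/2 + F_uv - G_uu/2, E_u/2, F_u - E_v/2], [F_v - G_u/2, E, F], [G_v/2, F, G]] = [[-4, 0, 0], [-4, 2, 1], [-4, 1, 2]]; det M1 = -12
M2 = [[0, E_v/2, G_u/2], [E_v/2, E, F], [G_u/2, F, G]] = [[0, -2, -2], [-2, 2, 1], [-2, 1, 2]]; det M2 = -8
det M1 - det M2 = -4; K = -4 / (3)^2 = -4/9


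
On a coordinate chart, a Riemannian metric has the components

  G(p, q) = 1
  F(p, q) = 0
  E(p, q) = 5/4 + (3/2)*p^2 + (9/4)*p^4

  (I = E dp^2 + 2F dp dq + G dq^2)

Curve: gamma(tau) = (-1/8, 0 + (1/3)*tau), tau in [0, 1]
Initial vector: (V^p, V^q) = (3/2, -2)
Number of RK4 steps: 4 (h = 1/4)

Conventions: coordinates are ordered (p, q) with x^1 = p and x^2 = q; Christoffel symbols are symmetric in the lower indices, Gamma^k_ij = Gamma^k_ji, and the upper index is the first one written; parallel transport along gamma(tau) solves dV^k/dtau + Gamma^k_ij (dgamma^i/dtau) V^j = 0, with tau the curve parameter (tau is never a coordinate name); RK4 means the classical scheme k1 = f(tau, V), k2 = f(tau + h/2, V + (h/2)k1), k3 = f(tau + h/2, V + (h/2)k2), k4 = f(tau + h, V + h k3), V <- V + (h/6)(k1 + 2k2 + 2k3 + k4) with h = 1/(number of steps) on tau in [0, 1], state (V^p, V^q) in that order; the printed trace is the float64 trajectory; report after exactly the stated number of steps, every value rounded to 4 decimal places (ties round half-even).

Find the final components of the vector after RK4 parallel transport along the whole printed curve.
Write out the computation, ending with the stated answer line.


gamma'(tau) = (0, 1/3); f(tau, V)^k = -Gamma^k_ij(gamma(tau)) gamma'^i(tau) V^j; h = 1/4; intermediate values shown to 6 dp
curve data and Christoffel symbols at the stage parameters:
  tau = 0.000000: gamma = (-0.125000, 0.000000), gamma' = (0.000000, 0.333333); Gamma_ppp = -0.154075, Gamma_ppq = 0.000000, Gamma_pqq = 0.000000, Gamma_qpp = 0.000000, Gamma_qpq = 0.000000, Gamma_qqq = 0.000000
  tau = 0.125000: gamma = (-0.125000, 0.041667), gamma' = (0.000000, 0.333333); Gamma_ppp = -0.154075, Gamma_ppq = 0.000000, Gamma_pqq = 0.000000, Gamma_qpp = 0.000000, Gamma_qpq = 0.000000, Gamma_qqq = 0.000000
  tau = 0.250000: gamma = (-0.125000, 0.083333), gamma' = (0.000000, 0.333333); Gamma_ppp = -0.154075, Gamma_ppq = 0.000000, Gamma_pqq = 0.000000, Gamma_qpp = 0.000000, Gamma_qpq = 0.000000, Gamma_qqq = 0.000000
  tau = 0.375000: gamma = (-0.125000, 0.125000), gamma' = (0.000000, 0.333333); Gamma_ppp = -0.154075, Gamma_ppq = 0.000000, Gamma_pqq = 0.000000, Gamma_qpp = 0.000000, Gamma_qpq = 0.000000, Gamma_qqq = 0.000000
  tau = 0.500000: gamma = (-0.125000, 0.166667), gamma' = (0.000000, 0.333333); Gamma_ppp = -0.154075, Gamma_ppq = 0.000000, Gamma_pqq = 0.000000, Gamma_qpp = 0.000000, Gamma_qpq = 0.000000, Gamma_qqq = 0.000000
  tau = 0.625000: gamma = (-0.125000, 0.208333), gamma' = (0.000000, 0.333333); Gamma_ppp = -0.154075, Gamma_ppq = 0.000000, Gamma_pqq = 0.000000, Gamma_qpp = 0.000000, Gamma_qpq = 0.000000, Gamma_qqq = 0.000000
  tau = 0.750000: gamma = (-0.125000, 0.250000), gamma' = (0.000000, 0.333333); Gamma_ppp = -0.154075, Gamma_ppq = 0.000000, Gamma_pqq = 0.000000, Gamma_qpp = 0.000000, Gamma_qpq = 0.000000, Gamma_qqq = 0.000000
  tau = 0.875000: gamma = (-0.125000, 0.291667), gamma' = (0.000000, 0.333333); Gamma_ppp = -0.154075, Gamma_ppq = 0.000000, Gamma_pqq = 0.000000, Gamma_qpp = 0.000000, Gamma_qpq = 0.000000, Gamma_qqq = 0.000000
  tau = 1.000000: gamma = (-0.125000, 0.333333), gamma' = (0.000000, 0.333333); Gamma_ppp = -0.154075, Gamma_ppq = 0.000000, Gamma_pqq = 0.000000, Gamma_qpp = 0.000000, Gamma_qpq = 0.000000, Gamma_qqq = 0.000000
step 0: V^p = 1.5000, V^q = -2.0000
step 1: k1 = (0.000000, 0.000000), k2 = (0.000000, 0.000000), k3 = (0.000000, 0.000000), k4 = (0.000000, 0.000000); V <- V + (h/6)(k1 + 2k2 + 2k3 + k4): V^p = 1.5000, V^q = -2.0000
step 2: k1 = (0.000000, 0.000000), k2 = (0.000000, 0.000000), k3 = (0.000000, 0.000000), k4 = (0.000000, 0.000000); V <- V + (h/6)(k1 + 2k2 + 2k3 + k4): V^p = 1.5000, V^q = -2.0000
step 3: k1 = (0.000000, 0.000000), k2 = (0.000000, 0.000000), k3 = (0.000000, 0.000000), k4 = (0.000000, 0.000000); V <- V + (h/6)(k1 + 2k2 + 2k3 + k4): V^p = 1.5000, V^q = -2.0000
step 4: k1 = (0.000000, 0.000000), k2 = (0.000000, 0.000000), k3 = (0.000000, 0.000000), k4 = (0.000000, 0.000000); V <- V + (h/6)(k1 + 2k2 + 2k3 + k4): V^p = 1.5000, V^q = -2.0000

Answer: V^p = 1.5000, V^q = -2.0000


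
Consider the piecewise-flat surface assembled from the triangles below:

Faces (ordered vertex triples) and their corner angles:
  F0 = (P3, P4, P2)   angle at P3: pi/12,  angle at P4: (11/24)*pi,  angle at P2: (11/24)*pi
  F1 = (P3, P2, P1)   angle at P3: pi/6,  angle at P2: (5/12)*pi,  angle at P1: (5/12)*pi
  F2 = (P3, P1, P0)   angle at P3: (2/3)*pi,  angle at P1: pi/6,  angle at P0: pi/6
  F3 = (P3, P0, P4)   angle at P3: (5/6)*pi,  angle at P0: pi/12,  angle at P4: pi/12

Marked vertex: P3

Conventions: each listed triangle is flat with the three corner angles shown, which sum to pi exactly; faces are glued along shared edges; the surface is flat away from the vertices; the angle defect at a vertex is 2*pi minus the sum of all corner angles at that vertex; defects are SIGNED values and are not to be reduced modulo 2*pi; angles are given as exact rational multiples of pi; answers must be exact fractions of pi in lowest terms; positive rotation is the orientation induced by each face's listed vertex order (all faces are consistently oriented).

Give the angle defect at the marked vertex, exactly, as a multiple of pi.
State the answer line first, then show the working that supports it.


Answer: defect(P3) = pi/4

Sum of corner angles at P3: (7/4)*pi
defect = 2*pi - (7/4)*pi


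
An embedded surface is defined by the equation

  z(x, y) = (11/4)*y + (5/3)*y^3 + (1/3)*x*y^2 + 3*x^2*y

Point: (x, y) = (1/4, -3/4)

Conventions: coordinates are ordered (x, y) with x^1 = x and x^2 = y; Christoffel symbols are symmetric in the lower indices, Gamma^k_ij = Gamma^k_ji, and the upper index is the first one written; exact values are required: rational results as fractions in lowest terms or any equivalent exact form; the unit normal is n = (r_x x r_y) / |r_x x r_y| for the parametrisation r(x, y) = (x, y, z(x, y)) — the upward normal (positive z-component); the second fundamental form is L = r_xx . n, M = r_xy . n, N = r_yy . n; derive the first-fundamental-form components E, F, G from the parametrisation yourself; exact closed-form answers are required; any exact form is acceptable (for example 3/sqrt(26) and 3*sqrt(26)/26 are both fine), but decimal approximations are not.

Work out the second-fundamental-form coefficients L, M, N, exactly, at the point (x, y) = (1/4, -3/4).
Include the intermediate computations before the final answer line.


z_x = -15/16, z_y = 45/8, z_xx = -9/2, z_xy = 1, z_yy = -22/3
E = 481/256, F = -675/128, G = 2089/64; answer radicand W^2 = 8581/256
unnormalised second-form numerators: l = -9/2, m = 1, n = -22/3; L = l/sqrt(8581/256), and similarly M = m/sqrt(W^2), N = n/sqrt(W^2)

Answer: L = -72*sqrt(8581)/8581, M = 16*sqrt(8581)/8581, N = -352*sqrt(8581)/25743


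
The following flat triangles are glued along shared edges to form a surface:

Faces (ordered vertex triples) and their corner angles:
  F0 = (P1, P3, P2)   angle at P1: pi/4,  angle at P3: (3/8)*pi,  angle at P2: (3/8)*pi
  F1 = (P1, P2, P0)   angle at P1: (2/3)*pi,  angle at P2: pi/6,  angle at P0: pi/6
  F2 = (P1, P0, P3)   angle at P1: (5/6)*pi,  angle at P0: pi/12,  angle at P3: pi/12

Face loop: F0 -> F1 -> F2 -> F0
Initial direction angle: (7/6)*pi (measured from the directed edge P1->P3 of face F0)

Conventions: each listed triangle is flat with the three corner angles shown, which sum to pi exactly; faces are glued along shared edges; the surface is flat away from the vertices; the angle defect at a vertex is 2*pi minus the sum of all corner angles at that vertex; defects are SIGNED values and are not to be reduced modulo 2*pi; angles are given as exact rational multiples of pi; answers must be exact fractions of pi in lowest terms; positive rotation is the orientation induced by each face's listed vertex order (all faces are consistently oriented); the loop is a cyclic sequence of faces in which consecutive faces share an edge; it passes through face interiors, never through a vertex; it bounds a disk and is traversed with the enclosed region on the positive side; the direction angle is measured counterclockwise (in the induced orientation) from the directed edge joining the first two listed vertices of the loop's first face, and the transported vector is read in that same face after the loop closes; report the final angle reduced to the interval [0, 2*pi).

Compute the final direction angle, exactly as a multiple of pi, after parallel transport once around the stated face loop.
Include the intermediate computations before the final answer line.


enclosed vertex P1: corner angles sum to (7/4)*pi, defect = 2*pi - (7/4)*pi = pi/4
final direction = starting direction + enclosed defect total, reduced mod 2*pi (induced orientation)
final angle = (7/6)*pi + pi/4 = (17/12)*pi (mod 2*pi)

Answer: final direction angle = (17/12)*pi


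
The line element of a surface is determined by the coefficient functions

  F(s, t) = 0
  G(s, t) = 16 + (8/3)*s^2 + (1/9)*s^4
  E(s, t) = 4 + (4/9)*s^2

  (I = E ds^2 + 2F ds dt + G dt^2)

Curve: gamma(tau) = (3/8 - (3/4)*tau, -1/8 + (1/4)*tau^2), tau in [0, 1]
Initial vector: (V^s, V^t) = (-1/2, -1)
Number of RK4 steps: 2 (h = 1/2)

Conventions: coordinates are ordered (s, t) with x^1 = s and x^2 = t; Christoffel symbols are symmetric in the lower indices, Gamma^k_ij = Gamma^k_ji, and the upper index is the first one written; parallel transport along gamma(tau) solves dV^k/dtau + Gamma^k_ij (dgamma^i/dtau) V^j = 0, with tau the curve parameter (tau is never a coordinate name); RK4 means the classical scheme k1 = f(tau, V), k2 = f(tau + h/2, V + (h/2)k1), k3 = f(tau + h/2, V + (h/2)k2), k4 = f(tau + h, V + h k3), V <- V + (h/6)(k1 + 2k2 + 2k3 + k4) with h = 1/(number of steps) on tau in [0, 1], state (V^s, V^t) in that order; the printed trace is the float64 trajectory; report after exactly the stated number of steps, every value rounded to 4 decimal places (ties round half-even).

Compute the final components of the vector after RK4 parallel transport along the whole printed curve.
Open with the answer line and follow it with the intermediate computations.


Answer: V^s = -0.4792, V^t = -1.0025

gamma'(tau) = (-3/4, (1/2)*tau); f(tau, V)^k = -Gamma^k_ij(gamma(tau)) gamma'^i(tau) V^j; h = 1/2; intermediate values shown to 6 dp
curve data and Christoffel symbols at the stage parameters:
  tau = 0.000000: gamma = (0.375000, -0.125000), gamma' = (-0.750000, 0.000000); Gamma_sss = 0.041026, Gamma_sst = 0.000000, Gamma_stt = -0.249038, Gamma_tss = 0.000000, Gamma_tst = 0.061776, Gamma_ttt = 0.000000
  tau = 0.250000: gamma = (0.187500, -0.109375), gamma' = (-0.750000, 0.125000); Gamma_sss = 0.020752, Gamma_sst = 0.000000, Gamma_stt = -0.124878, Gamma_tss = 0.000000, Gamma_tst = 0.031159, Gamma_ttt = 0.000000
  tau = 0.500000: gamma = (0.000000, -0.062500), gamma' = (-0.750000, 0.250000); Gamma_sss = 0.000000, Gamma_sst = 0.000000, Gamma_stt = 0.000000, Gamma_tss = 0.000000, Gamma_tst = 0.000000, Gamma_ttt = 0.000000
  tau = 0.750000: gamma = (-0.187500, 0.015625), gamma' = (-0.750000, 0.375000); Gamma_sss = -0.020752, Gamma_sst = 0.000000, Gamma_stt = 0.124878, Gamma_tss = 0.000000, Gamma_tst = -0.031159, Gamma_ttt = 0.000000
  tau = 1.000000: gamma = (-0.375000, 0.125000), gamma' = (-0.750000, 0.500000); Gamma_sss = -0.041026, Gamma_sst = 0.000000, Gamma_stt = 0.249038, Gamma_tss = 0.000000, Gamma_tst = -0.061776, Gamma_ttt = 0.000000
step 0: V^s = -0.5000, V^t = -1.0000
step 1: k1 = (-0.015385, -0.046332), k2 = (-0.023633, -0.021677), k3 = (-0.023568, -0.021525), k4 = (0.000000, 0.000000); V <- V + (h/6)(k1 + 2k2 + 2k3 + k4): V^s = -0.5091, V^t = -1.0111
step 2: k1 = (0.000000, 0.000000), k2 = (0.055272, 0.017678), k3 = (0.054850, 0.017737), k4 = (0.139615, 0.031554); V <- V + (h/6)(k1 + 2k2 + 2k3 + k4): V^s = -0.4792, V^t = -1.0025


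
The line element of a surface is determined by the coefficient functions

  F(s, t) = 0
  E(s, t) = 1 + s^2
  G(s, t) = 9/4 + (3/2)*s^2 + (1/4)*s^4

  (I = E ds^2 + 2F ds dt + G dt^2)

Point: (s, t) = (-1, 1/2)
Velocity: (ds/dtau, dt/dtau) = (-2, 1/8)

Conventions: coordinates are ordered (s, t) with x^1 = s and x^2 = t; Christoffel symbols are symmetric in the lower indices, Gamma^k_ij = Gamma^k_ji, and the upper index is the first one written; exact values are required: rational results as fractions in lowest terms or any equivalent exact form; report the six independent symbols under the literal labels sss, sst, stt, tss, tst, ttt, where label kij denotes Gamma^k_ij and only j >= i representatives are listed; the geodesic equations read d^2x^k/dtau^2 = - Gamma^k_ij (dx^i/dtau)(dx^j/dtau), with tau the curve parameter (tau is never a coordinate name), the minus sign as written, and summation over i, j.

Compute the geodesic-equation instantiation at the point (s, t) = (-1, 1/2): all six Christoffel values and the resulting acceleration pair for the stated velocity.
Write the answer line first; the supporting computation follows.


Answer: Gamma_sss = -1/2, Gamma_sst = 0, Gamma_stt = 1, Gamma_tss = 0, Gamma_tst = -1/2, Gamma_ttt = 0; accelerations (d^2s/dtau^2, d^2t/dtau^2) = (127/64, -1/4)

E = 2, F = 0, G = 4 at the point
E_s = -2, E_t = 0, F_s = 0, F_t = 0, G_s = -4, G_t = 0
EG - F^2 = 8;  g^inv = (1/8) * [[4, 0], [0, 2]]
first-kind symbols [ij,l] = (1/2)(d_i g_jl + d_j g_il - d_l g_ij): [ss,s] = E_s/2 = -1, [ss,t] = F_s - E_t/2 = 0, [st,s] = E_t/2 = 0, [st,t] = G_s/2 = -2, [tt,s] = F_t - G_s/2 = 2, [tt,t] = G_t/2 = 0
Gamma^s_ij = (G*[ij,s] - F*[ij,t])/(EG - F^2), Gamma^t_ij = (E*[ij,t] - F*[ij,s])/(EG - F^2)
Gamma_sss = -1/2, Gamma_sst = 0, Gamma_stt = 1, Gamma_tss = 0, Gamma_tst = -1/2, Gamma_ttt = 0
d^2s/dtau^2 = -(Gamma_sss*(-2)^2 + 2*Gamma_sst*(-2)*(1/8) + Gamma_stt*(1/8)^2) = 127/64
d^2t/dtau^2 = -(Gamma_tss*(-2)^2 + 2*Gamma_tst*(-2)*(1/8) + Gamma_ttt*(1/8)^2) = -1/4


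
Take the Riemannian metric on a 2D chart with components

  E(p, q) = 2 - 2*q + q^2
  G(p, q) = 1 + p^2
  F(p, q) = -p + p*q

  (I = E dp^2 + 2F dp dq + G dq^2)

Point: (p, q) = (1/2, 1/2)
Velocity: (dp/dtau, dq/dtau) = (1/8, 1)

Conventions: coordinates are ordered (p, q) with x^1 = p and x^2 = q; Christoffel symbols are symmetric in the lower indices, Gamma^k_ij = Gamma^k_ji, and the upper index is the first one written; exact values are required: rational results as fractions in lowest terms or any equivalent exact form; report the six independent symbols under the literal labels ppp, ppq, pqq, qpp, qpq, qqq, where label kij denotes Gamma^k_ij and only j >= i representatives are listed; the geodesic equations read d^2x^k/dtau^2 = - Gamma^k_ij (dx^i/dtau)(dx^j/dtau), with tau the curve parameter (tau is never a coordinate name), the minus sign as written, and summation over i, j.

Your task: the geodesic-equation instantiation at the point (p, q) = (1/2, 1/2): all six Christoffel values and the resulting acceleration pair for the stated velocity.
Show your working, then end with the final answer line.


E = 5/4, F = -1/4, G = 5/4 at the point
E_p = 0, E_q = -1, F_p = -1/2, F_q = 1/2, G_p = 1, G_q = 0
EG - F^2 = 3/2;  g^inv = (2/3) * [[5/4, 1/4], [1/4, 5/4]]
first-kind symbols [ij,l] = (1/2)(d_i g_jl + d_j g_il - d_l g_ij): [pp,p] = E_p/2 = 0, [pp,q] = F_p - E_q/2 = 0, [pq,p] = E_q/2 = -1/2, [pq,q] = G_p/2 = 1/2, [qq,p] = F_q - G_p/2 = 0, [qq,q] = G_q/2 = 0
Gamma^p_ij = (G*[ij,p] - F*[ij,q])/(EG - F^2), Gamma^q_ij = (E*[ij,q] - F*[ij,p])/(EG - F^2)
Gamma_ppp = 0, Gamma_ppq = -1/3, Gamma_pqq = 0, Gamma_qpp = 0, Gamma_qpq = 1/3, Gamma_qqq = 0
d^2p/dtau^2 = -(Gamma_ppp*(1/8)^2 + 2*Gamma_ppq*(1/8)*(1) + Gamma_pqq*(1)^2) = 1/12
d^2q/dtau^2 = -(Gamma_qpp*(1/8)^2 + 2*Gamma_qpq*(1/8)*(1) + Gamma_qqq*(1)^2) = -1/12

Answer: Gamma_ppp = 0, Gamma_ppq = -1/3, Gamma_pqq = 0, Gamma_qpp = 0, Gamma_qpq = 1/3, Gamma_qqq = 0; accelerations (d^2p/dtau^2, d^2q/dtau^2) = (1/12, -1/12)


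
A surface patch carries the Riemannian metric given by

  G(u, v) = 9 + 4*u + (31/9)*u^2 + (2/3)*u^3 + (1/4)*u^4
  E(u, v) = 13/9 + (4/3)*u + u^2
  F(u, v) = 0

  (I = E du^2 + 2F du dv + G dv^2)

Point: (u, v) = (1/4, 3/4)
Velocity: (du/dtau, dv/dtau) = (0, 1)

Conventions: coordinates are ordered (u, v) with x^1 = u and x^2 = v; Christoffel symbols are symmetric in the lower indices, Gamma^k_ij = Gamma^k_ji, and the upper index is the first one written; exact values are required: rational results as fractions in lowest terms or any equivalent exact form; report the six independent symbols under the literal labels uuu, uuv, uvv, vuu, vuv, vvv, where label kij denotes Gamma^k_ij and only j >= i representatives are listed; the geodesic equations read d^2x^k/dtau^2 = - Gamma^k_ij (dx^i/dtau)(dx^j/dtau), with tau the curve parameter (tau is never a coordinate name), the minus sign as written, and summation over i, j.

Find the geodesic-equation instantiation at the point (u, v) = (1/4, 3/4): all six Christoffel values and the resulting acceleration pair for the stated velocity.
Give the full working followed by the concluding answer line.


E = 265/144, F = 0, G = 94249/9216 at the point
E_u = 11/6, E_v = 0, F_u = 0, F_v = 0, G_u = 3377/576, G_v = 0
EG - F^2 = 24975985/1327104;  g^inv = (1327104/24975985) * [[94249/9216, 0], [0, 265/144]]
first-kind symbols [ij,l] = (1/2)(d_i g_jl + d_j g_il - d_l g_ij): [uu,u] = E_u/2 = 11/12, [uu,v] = F_u - E_v/2 = 0, [uv,u] = E_v/2 = 0, [uv,v] = G_u/2 = 3377/1152, [vv,u] = F_v - G_u/2 = -3377/1152, [vv,v] = G_v/2 = 0
Gamma^u_ij = (G*[ij,u] - F*[ij,v])/(EG - F^2), Gamma^v_ij = (E*[ij,v] - F*[ij,u])/(EG - F^2)
Gamma_uuu = 132/265, Gamma_uuv = 0, Gamma_uvv = -3377/2120, Gamma_vuu = 0, Gamma_vuv = 88/307, Gamma_vvv = 0
d^2u/dtau^2 = -(Gamma_uuu*(0)^2 + 2*Gamma_uuv*(0)*(1) + Gamma_uvv*(1)^2) = 3377/2120
d^2v/dtau^2 = -(Gamma_vuu*(0)^2 + 2*Gamma_vuv*(0)*(1) + Gamma_vvv*(1)^2) = 0

Answer: Gamma_uuu = 132/265, Gamma_uuv = 0, Gamma_uvv = -3377/2120, Gamma_vuu = 0, Gamma_vuv = 88/307, Gamma_vvv = 0; accelerations (d^2u/dtau^2, d^2v/dtau^2) = (3377/2120, 0)


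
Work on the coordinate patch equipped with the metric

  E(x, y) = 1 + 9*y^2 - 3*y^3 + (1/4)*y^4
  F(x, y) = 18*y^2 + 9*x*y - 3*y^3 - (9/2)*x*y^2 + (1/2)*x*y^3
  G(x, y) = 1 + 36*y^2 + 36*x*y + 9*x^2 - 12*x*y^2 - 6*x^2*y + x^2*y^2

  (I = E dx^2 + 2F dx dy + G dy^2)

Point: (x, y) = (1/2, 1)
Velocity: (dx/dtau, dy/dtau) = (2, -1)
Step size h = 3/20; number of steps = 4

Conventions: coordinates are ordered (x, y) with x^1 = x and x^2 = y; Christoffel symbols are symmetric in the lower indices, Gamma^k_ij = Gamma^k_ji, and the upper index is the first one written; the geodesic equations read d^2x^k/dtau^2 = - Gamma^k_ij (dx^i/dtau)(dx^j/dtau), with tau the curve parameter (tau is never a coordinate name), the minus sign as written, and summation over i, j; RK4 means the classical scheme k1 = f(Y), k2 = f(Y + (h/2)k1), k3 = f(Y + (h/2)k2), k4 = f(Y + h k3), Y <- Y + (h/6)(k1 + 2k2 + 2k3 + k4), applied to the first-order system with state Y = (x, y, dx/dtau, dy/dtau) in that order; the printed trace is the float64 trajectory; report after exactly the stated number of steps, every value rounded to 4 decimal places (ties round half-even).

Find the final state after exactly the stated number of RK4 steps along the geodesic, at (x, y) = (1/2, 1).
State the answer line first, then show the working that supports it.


Answer: x = 1.7261, y = 0.4882, dx/dtau = 2.0880, dy/dtau = -0.6686

f(Y) = (dx/dtau, dy/dtau, -Gamma^x_ij Y'^i Y'^j, -Gamma^y_ij Y'^i Y'^j) with the Gammas evaluated at the stage position; h = 0.150000; intermediate values shown to 6 dp
step 0: x = 0.5000, y = 1.0000, dx/dtau = 2.0000, dy/dtau = -1.0000
step 1:
  k1: at (x, y) = (0.500000, 1.000000), (dx/dtau, dy/dtau) = (2.000000, -1.000000); Gamma_xxx = 0.000000, Gamma_xxy = 0.088889, Gamma_xyy = 0.244444, Gamma_yxx = 0.000000, Gamma_yxy = 0.248889, Gamma_yyy = 0.684444; k1 = (2.000000, -1.000000, 0.111111, 0.311111)
  k2: at (x, y) = (0.650000, 0.925000), (dx/dtau, dy/dtau) = (2.008333, -0.976667); Gamma_xxx = 0.000000, Gamma_xxy = 0.090023, Gamma_xyy = 0.232107, Gamma_yxx = 0.000000, Gamma_yxy = 0.264591, Gamma_yyy = 0.682198; k2 = (2.008333, -0.976667, 0.131753, 0.387242)
  k3: at (x, y) = (0.650625, 0.926750), (dx/dtau, dy/dtau) = (2.009881, -0.970957); Gamma_xxx = 0.000000, Gamma_xxy = 0.089813, Gamma_xyy = 0.231735, Gamma_yxx = 0.000000, Gamma_yxy = 0.263975, Gamma_yyy = 0.681105; k3 = (2.009881, -0.970957, 0.132073, 0.388182)
  k4: at (x, y) = (0.801482, 0.854356), (dx/dtau, dy/dtau) = (2.019811, -0.941773); Gamma_xxx = 0.000000, Gamma_xxy = 0.089499, Gamma_xyy = 0.216841, Gamma_yxx = 0.000000, Gamma_yxy = 0.278739, Gamma_yyy = 0.675335; k4 = (2.019811, -0.941773, 0.148167, 0.461456)
  Y <- Y + (h/6)(k1 + 2k2 + 2k3 + k4): x = 0.8014, y = 0.8541, dx/dtau = 2.0197, dy/dtau = -0.9419
step 2:
  k1: at (x, y) = (0.801406, 0.854075), (dx/dtau, dy/dtau) = (2.019673, -0.941915); Gamma_xxx = 0.000000, Gamma_xxy = 0.089529, Gamma_xyy = 0.216887, Gamma_yxx = 0.000000, Gamma_yxy = 0.278841, Gamma_yyy = 0.675504; k1 = (2.019673, -0.941915, 0.148209, 0.461602)
  k2: at (x, y) = (0.952882, 0.783431), (dx/dtau, dy/dtau) = (2.030789, -0.907294); Gamma_xxx = 0.000000, Gamma_xxy = 0.087798, Gamma_xyy = 0.199915, Gamma_yxx = 0.000000, Gamma_yxy = 0.292717, Gamma_yyy = 0.666515; k2 = (2.030789, -0.907294, 0.158972, 0.530011)
  k3: at (x, y) = (0.953715, 0.786027), (dx/dtau, dy/dtau) = (2.031596, -0.902164); Gamma_xxx = 0.000000, Gamma_xxy = 0.087556, Gamma_xyy = 0.199565, Gamma_yxx = 0.000000, Gamma_yxy = 0.291729, Gamma_yyy = 0.664935; k3 = (2.031596, -0.902164, 0.158524, 0.528191)
  k4: at (x, y) = (1.106145, 0.718750), (dx/dtau, dy/dtau) = (2.043452, -0.862686); Gamma_xxx = 0.000000, Gamma_xxy = 0.084347, Gamma_xyy = 0.180947, Gamma_yxx = 0.000000, Gamma_yxy = 0.303797, Gamma_yyy = 0.651720; k4 = (2.043452, -0.862686, 0.162720, 0.586072)
  Y <- Y + (h/6)(k1 + 2k2 + 2k3 + k4): x = 1.1061, y = 0.7185, dx/dtau = 2.0433, dy/dtau = -0.8628
step 3:
  k1: at (x, y) = (1.106103, 0.718487), (dx/dtau, dy/dtau) = (2.043321, -0.862813); Gamma_xxx = 0.000000, Gamma_xxy = 0.084365, Gamma_xyy = 0.180966, Gamma_yxx = 0.000000, Gamma_yxy = 0.303896, Gamma_yyy = 0.651863; k1 = (2.043321, -0.862813, 0.162754, 0.586262)
  k2: at (x, y) = (1.259352, 0.653776), (dx/dtau, dy/dtau) = (2.055528, -0.818843); Gamma_xxx = 0.000000, Gamma_xxy = 0.079846, Gamma_xyy = 0.161333, Gamma_yxx = 0.000000, Gamma_yxy = 0.314218, Gamma_yyy = 0.634891; k2 = (2.055528, -0.818843, 0.160613, 0.632058)
  k3: at (x, y) = (1.260268, 0.657073), (dx/dtau, dy/dtau) = (2.055367, -0.815408); Gamma_xxx = 0.000000, Gamma_xxy = 0.079665, Gamma_xyy = 0.161162, Gamma_yxx = 0.000000, Gamma_yxy = 0.312930, Gamma_yyy = 0.633057; k3 = (2.055367, -0.815408, 0.159876, 0.628006)
  k4: at (x, y) = (1.414408, 0.596175), (dx/dtau, dy/dtau) = (2.067303, -0.768612); Gamma_xxx = 0.000000, Gamma_xxy = 0.074074, Gamma_xyy = 0.141305, Gamma_yxx = 0.000000, Gamma_yxy = 0.320841, Gamma_yyy = 0.612044; k4 = (2.067303, -0.768612, 0.151921, 0.658029)
  Y <- Y + (h/6)(k1 + 2k2 + 2k3 + k4): x = 1.4144, y = 0.5960, dx/dtau = 2.0672, dy/dtau = -0.7687
step 4:
  k1: at (x, y) = (1.414414, 0.595988), (dx/dtau, dy/dtau) = (2.067213, -0.768702); Gamma_xxx = 0.000000, Gamma_xxy = 0.074077, Gamma_xyy = 0.141301, Gamma_yxx = 0.000000, Gamma_yxy = 0.320908, Gamma_yyy = 0.612124; k1 = (2.067213, -0.768702, 0.151934, 0.658186)
  k2: at (x, y) = (1.569455, 0.538336), (dx/dtau, dy/dtau) = (2.078608, -0.719338); Gamma_xxx = 0.000000, Gamma_xxy = 0.067670, Gamma_xyy = 0.121794, Gamma_yxx = 0.000000, Gamma_yxy = 0.326518, Gamma_yyy = 0.587673; k2 = (2.078608, -0.719338, 0.139341, 0.672344)
  k3: at (x, y) = (1.570309, 0.542038), (dx/dtau, dy/dtau) = (2.077663, -0.718276); Gamma_xxx = 0.000000, Gamma_xxy = 0.067620, Gamma_xyy = 0.121864, Gamma_yxx = 0.000000, Gamma_yxy = 0.325116, Gamma_yyy = 0.585918; k3 = (2.077663, -0.718276, 0.138953, 0.668078)
  k4: at (x, y) = (1.726063, 0.488247), (dx/dtau, dy/dtau) = (2.088055, -0.668490); Gamma_xxx = 0.000000, Gamma_xxy = 0.060797, Gamma_xyy = 0.103451, Gamma_yxx = 0.000000, Gamma_yxy = 0.328257, Gamma_yyy = 0.558554; k4 = (2.088055, -0.668490, 0.123496, 0.666786)
  Y <- Y + (h/6)(k1 + 2k2 + 2k3 + k4): x = 1.7261, y = 0.4882, dx/dtau = 2.0880, dy/dtau = -0.6686
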